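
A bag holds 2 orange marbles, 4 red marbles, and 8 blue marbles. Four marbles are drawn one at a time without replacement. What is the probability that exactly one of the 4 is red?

480/1001

One ordering (red drawn first) has probability 4/14 × 10/13 × 9/12 × 8/11 = 2880/24024 = 120/1001.
There are C(4,1) = 4 such orderings, each equally likely, so P = 4 × 120/1001 = 480/1001.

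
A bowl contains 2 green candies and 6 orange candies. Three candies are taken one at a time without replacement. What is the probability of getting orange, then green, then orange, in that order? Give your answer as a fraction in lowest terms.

5/28

Chain rule:
P = 6/8 × 2/7 × 5/6 = 60/336 = 5/28.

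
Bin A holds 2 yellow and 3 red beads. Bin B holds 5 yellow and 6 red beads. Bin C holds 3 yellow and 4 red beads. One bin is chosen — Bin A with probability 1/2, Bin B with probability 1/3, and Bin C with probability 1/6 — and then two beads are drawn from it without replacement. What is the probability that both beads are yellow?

207/1540

From Bin A: P(both yellow) = (2/5)(1/4) = 1/10.
From Bin B: P(both yellow) = (5/11)(4/10) = 2/11.
From Bin C: P(both yellow) = (3/7)(2/6) = 1/7.
Total probability = (1/2)(1/10) + (1/3)(2/11) + (1/6)(1/7) = 207/1540.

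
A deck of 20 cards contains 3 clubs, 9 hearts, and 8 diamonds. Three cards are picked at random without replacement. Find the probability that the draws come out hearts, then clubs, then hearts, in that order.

3/95

Each draw changes the counts, so multiply the conditional probabilities along the sequence:
P = 9/20 × 3/19 × 8/18 = 216/6840 = 3/95.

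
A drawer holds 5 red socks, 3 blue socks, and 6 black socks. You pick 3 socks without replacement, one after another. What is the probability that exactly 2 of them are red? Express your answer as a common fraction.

45/182

One ordering (red drawn first) has probability 5/14 × 4/13 × 9/12 = 180/2184 = 15/182.
There are C(3,2) = 3 such orderings, each equally likely, so P = 3 × 15/182 = 45/182.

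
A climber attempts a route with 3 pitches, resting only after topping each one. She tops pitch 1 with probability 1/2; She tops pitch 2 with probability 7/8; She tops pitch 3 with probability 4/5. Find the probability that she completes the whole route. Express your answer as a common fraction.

7/20

Each stage is reached only if all earlier stages succeed, so
P = 1/2 × 7/8 × 4/5 = 28/80 = 7/20.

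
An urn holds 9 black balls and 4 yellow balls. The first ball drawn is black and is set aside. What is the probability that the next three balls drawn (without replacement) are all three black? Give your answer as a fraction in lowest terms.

14/55

After the first draw, 8 of the remaining 12 balls are black.
P = 8/12 × 7/11 × 6/10 = 336/1320 = 14/55.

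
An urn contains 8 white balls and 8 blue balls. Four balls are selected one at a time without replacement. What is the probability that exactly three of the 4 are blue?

16/65

One ordering (blue drawn first) has probability 8/16 × 7/15 × 6/14 × 8/13 = 2688/43680 = 4/65.
There are C(4,3) = 4 such orderings, each equally likely, so P = 4 × 4/65 = 16/65.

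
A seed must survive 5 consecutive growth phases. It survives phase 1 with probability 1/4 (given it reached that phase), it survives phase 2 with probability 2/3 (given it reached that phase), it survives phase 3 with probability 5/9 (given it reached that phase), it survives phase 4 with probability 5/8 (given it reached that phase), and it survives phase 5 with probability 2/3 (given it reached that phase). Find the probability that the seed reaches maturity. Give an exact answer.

25/648

Each stage is reached only if all earlier stages succeed, so
P = 1/4 × 2/3 × 5/9 × 5/8 × 2/3 = 100/2592 = 25/648.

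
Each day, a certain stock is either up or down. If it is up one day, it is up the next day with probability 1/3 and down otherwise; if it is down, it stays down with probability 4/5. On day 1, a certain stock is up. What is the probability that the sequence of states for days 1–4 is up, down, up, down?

Day 1 is given. For each transition, use the conditional probability from the current state:
P(down | up) = 2/3; P(up | down) = 1/5; P(down | up) = 2/3.
P = 2/3 × 1/5 × 2/3 = 4/45.

4/45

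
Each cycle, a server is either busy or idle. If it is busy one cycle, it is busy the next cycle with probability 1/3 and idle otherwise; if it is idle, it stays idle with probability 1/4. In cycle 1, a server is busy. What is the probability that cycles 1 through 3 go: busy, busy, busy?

1/9

Cycle 1 is given. For each transition, use the conditional probability from the current state:
P(busy | busy) = 1/3; P(busy | busy) = 1/3.
P = 1/3 × 1/3 = 1/9.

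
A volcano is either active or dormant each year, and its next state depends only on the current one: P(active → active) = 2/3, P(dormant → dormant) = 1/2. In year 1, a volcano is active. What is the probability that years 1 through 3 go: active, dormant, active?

Year 1 is given. For each transition, use the conditional probability from the current state:
P(dormant | active) = 1/3; P(active | dormant) = 1/2.
P = 1/3 × 1/2 = 1/6.

1/6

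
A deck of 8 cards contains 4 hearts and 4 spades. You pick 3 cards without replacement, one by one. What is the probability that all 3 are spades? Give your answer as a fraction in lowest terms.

P = 4/8 × 3/7 × 2/6 = 24/336 = 1/14.

1/14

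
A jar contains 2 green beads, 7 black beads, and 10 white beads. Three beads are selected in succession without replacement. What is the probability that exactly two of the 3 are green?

One ordering (green drawn first) has probability 2/19 × 1/18 × 17/17 = 34/5814 = 1/171.
There are C(3,2) = 3 such orderings, each equally likely, so P = 3 × 1/171 = 1/57.

1/57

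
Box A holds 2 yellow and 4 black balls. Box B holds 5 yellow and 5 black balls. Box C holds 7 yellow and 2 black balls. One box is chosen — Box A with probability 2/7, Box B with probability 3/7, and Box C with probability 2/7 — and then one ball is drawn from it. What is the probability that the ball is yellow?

67/126

From Box A: P(yellow) = 2/6.
From Box B: P(yellow) = 5/10.
From Box C: P(yellow) = 7/9.
Total probability = (2/7)(2/6) + (3/7)(5/10) + (2/7)(7/9) = 67/126.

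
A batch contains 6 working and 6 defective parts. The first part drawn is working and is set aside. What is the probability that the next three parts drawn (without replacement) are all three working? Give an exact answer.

With the first part removed, 5 working remain out of 11.
P = 5/11 × 4/10 × 3/9 = 60/990 = 2/33.

2/33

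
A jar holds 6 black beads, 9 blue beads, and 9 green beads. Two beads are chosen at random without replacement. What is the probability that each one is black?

P = 6/24 × 5/23 = 30/552 = 5/92.

5/92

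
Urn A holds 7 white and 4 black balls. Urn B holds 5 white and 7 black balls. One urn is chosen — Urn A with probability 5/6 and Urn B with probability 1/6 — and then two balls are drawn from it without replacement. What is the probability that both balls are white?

34/99

From Urn A: P(both white) = (7/11)(6/10) = 21/55.
From Urn B: P(both white) = (5/12)(4/11) = 5/33.
Total probability = (5/6)(21/55) + (1/6)(5/33) = 34/99.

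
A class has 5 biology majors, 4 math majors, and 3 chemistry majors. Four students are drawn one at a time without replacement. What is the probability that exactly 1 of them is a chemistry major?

28/55

One ordering (a chemistry major drawn first) has probability 3/12 × 9/11 × 8/10 × 7/9 = 1512/11880 = 7/55.
There are C(4,1) = 4 such orderings, each equally likely, so P = 4 × 7/55 = 28/55.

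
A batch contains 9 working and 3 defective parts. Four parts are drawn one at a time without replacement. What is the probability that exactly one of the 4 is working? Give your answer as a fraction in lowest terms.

One ordering (working drawn first) has probability 9/12 × 3/11 × 2/10 × 1/9 = 54/11880 = 1/220.
There are C(4,1) = 4 such orderings, each equally likely, so P = 4 × 1/220 = 1/55.

1/55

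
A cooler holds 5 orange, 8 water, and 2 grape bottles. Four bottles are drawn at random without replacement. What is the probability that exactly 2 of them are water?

One ordering (water drawn first) has probability 8/15 × 7/14 × 7/13 × 6/12 = 2352/32760 = 14/195.
There are C(4,2) = 6 such orderings, each equally likely, so P = 6 × 14/195 = 28/65.

28/65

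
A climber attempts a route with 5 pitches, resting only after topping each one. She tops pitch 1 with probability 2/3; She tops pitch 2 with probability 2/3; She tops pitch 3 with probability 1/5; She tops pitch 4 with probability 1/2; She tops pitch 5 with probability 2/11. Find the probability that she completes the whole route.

The events are sequential, so multiply the conditional probabilities:
P = 2/3 × 2/3 × 1/5 × 1/2 × 2/11 = 8/990 = 4/495.

4/495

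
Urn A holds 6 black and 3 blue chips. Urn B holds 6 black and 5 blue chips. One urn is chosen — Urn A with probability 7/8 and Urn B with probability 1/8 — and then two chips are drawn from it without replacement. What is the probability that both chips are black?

421/1056

From Urn A: P(both black) = (6/9)(5/8) = 5/12.
From Urn B: P(both black) = (6/11)(5/10) = 3/11.
Total probability = (7/8)(5/12) + (1/8)(3/11) = 421/1056.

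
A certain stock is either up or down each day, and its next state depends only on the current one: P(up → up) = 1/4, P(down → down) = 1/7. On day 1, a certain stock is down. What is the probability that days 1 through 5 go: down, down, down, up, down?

Day 1 is given. For each transition, use the conditional probability from the current state:
P(down | down) = 1/7; P(down | down) = 1/7; P(up | down) = 6/7; P(down | up) = 3/4.
P = 1/7 × 1/7 × 6/7 × 3/4 = 18/1372 = 9/686.

9/686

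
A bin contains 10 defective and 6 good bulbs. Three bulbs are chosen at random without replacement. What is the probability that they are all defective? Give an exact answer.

P(all defective) = 10/16 × 9/15 × 8/14 = 720/3360 = 3/14.

3/14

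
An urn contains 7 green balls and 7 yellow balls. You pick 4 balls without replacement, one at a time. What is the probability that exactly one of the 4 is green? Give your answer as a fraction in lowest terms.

35/143

One ordering (green drawn first) has probability 7/14 × 7/13 × 6/12 × 5/11 = 1470/24024 = 35/572.
There are C(4,1) = 4 such orderings, each equally likely, so P = 4 × 35/572 = 35/143.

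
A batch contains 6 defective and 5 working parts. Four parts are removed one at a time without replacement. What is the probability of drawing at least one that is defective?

65/66

P(no defective) = 5/11 × 4/10 × 3/9 × 2/8 = 120/7920 = 1/66.
P(at least one) = 1 − 1/66 = 65/66.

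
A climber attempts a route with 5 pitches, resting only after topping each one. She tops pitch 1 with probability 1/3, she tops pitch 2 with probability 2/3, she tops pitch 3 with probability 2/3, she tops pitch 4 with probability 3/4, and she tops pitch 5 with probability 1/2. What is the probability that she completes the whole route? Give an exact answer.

The events are sequential, so multiply the conditional probabilities:
P = 1/3 × 2/3 × 2/3 × 3/4 × 1/2 = 12/216 = 1/18.

1/18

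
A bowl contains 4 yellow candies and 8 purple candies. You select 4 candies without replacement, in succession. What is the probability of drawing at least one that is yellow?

85/99

P(no yellow) = 8/12 × 7/11 × 6/10 × 5/9 = 1680/11880 = 14/99.
P(at least one) = 1 − 14/99 = 85/99.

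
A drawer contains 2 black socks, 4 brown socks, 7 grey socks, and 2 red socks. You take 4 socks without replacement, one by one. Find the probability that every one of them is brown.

P = 4/15 × 3/14 × 2/13 × 1/12 = 24/32760 = 1/1365.

1/1365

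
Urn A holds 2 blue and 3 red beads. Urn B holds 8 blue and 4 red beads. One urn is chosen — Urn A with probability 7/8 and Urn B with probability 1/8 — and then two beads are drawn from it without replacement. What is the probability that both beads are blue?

371/2640

From Urn A: P(both blue) = (2/5)(1/4) = 1/10.
From Urn B: P(both blue) = (8/12)(7/11) = 14/33.
Total probability = (7/8)(1/10) + (1/8)(14/33) = 371/2640.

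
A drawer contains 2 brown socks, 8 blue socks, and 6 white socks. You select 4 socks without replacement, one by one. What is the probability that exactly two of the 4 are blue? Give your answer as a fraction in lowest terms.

One ordering (blue drawn first) has probability 8/16 × 7/15 × 8/14 × 7/13 = 3136/43680 = 14/195.
There are C(4,2) = 6 such orderings, each equally likely, so P = 6 × 14/195 = 28/65.

28/65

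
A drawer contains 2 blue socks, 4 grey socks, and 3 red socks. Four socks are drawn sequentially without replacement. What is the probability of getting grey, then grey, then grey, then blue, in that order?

1/63

Chain rule:
P = 4/9 × 3/8 × 2/7 × 2/6 = 48/3024 = 1/63.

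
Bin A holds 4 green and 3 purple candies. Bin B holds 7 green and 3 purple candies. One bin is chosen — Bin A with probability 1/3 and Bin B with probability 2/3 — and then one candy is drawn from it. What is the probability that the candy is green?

From Bin A: P(green) = 4/7.
From Bin B: P(green) = 7/10.
Total probability = (1/3)(4/7) + (2/3)(7/10) = 23/35.

23/35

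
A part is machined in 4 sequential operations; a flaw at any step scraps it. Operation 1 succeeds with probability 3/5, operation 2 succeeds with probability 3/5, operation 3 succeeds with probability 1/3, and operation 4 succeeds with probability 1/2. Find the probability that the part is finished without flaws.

3/50

The events are sequential, so multiply the conditional probabilities:
P = 3/5 × 3/5 × 1/3 × 1/2 = 9/150 = 3/50.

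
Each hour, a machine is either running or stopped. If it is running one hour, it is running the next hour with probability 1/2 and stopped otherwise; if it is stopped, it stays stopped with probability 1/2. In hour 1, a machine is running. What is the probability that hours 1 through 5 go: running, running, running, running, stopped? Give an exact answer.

Hour 1 is given. For each transition, use the conditional probability from the current state:
P(running | running) = 1/2; P(running | running) = 1/2; P(running | running) = 1/2; P(stopped | running) = 1/2.
P = 1/2 × 1/2 × 1/2 × 1/2 = 1/16.

1/16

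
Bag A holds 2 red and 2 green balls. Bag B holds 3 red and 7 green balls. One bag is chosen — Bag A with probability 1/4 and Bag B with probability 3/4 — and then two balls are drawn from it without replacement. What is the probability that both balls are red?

11/120

From Bag A: P(both red) = (2/4)(1/3) = 1/6.
From Bag B: P(both red) = (3/10)(2/9) = 1/15.
Total probability = (1/4)(1/6) + (3/4)(1/15) = 11/120.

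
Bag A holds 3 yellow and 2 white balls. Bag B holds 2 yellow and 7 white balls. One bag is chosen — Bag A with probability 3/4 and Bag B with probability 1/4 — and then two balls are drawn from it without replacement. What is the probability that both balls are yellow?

From Bag A: P(both yellow) = (3/5)(2/4) = 3/10.
From Bag B: P(both yellow) = (2/9)(1/8) = 1/36.
Total probability = (3/4)(3/10) + (1/4)(1/36) = 167/720.

167/720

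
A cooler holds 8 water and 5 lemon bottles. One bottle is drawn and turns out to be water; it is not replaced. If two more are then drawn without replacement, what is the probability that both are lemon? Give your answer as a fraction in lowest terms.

After the first draw, 5 of the remaining 12 bottles are lemon.
P = 5/12 × 4/11 = 20/132 = 5/33.

5/33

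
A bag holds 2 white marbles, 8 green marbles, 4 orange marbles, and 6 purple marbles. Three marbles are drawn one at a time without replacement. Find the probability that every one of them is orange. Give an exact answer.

P = 4/20 × 3/19 × 2/18 = 24/6840 = 1/285.

1/285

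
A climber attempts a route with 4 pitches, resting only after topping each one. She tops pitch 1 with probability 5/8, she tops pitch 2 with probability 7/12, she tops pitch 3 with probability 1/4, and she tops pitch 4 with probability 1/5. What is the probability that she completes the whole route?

7/384

The events are sequential, so multiply the conditional probabilities:
P = 5/8 × 7/12 × 1/4 × 1/5 = 35/1920 = 7/384.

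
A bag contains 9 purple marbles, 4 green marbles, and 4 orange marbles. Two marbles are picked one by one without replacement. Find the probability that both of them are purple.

P = 9/17 × 8/16 = 72/272 = 9/34.

9/34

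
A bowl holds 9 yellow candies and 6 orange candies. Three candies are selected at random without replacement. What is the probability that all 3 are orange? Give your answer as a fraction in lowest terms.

4/91

P(every draw is orange) = 6/15 × 5/14 × 4/13 = 120/2730 = 4/91.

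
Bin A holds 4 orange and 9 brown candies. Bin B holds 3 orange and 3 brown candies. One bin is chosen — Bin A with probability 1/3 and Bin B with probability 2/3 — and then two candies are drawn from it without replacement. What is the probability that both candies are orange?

31/195

From Bin A: P(both orange) = (4/13)(3/12) = 1/13.
From Bin B: P(both orange) = (3/6)(2/5) = 1/5.
Total probability = (1/3)(1/13) + (2/3)(1/5) = 31/195.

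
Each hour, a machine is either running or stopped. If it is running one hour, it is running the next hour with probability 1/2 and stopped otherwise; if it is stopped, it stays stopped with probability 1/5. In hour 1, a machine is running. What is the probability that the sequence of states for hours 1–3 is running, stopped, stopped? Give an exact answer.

1/10

Hour 1 is given. For each transition, use the conditional probability from the current state:
P(stopped | running) = 1/2; P(stopped | stopped) = 1/5.
P = 1/2 × 1/5 = 1/10.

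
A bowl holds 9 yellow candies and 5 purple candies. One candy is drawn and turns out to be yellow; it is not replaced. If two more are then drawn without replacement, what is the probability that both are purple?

With the first candy removed, 5 purple remain out of 13.
P = 5/13 × 4/12 = 20/156 = 5/39.

5/39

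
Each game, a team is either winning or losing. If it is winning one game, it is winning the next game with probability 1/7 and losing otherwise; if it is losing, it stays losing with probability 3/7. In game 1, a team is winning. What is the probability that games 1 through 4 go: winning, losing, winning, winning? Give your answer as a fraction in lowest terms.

Game 1 is given. For each transition, use the conditional probability from the current state:
P(losing | winning) = 6/7; P(winning | losing) = 4/7; P(winning | winning) = 1/7.
P = 6/7 × 4/7 × 1/7 = 24/343.

24/343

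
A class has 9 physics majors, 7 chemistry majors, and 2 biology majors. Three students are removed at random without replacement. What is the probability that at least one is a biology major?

P(no biology majors) = 16/18 × 15/17 × 14/16 = 3360/4896 = 35/51.
P(at least one) = 1 − 35/51 = 16/51.

16/51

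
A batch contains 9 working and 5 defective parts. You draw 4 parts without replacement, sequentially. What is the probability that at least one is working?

P(no working) = 5/14 × 4/13 × 3/12 × 2/11 = 120/24024 = 5/1001.
P(at least one) = 1 − 5/1001 = 996/1001.

996/1001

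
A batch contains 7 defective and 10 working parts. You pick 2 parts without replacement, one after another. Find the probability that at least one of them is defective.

P(no defective) = 10/17 × 9/16 = 90/272 = 45/136.
P(at least one) = 1 − 45/136 = 91/136.

91/136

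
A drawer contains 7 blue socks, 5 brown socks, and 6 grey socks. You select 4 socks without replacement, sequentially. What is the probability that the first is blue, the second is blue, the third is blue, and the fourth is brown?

Each draw changes the counts, so multiply the conditional probabilities along the sequence:
P = 7/18 × 6/17 × 5/16 × 5/15 = 1050/73440 = 35/2448.

35/2448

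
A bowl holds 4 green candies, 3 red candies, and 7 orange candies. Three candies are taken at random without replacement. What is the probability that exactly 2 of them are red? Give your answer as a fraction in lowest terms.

One ordering (red drawn first) has probability 3/14 × 2/13 × 11/12 = 66/2184 = 11/364.
There are C(3,2) = 3 such orderings, each equally likely, so P = 3 × 11/364 = 33/364.

33/364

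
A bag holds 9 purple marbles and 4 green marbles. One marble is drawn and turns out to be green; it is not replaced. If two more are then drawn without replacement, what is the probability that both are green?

With the first marble removed, 3 green remain out of 12.
P = 3/12 × 2/11 = 6/132 = 1/22.

1/22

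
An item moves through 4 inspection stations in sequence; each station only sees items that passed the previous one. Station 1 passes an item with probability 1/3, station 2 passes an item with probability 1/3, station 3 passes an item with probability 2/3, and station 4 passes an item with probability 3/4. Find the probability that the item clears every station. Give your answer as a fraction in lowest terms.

Multiplying along the chain,
P = 1/3 × 1/3 × 2/3 × 3/4 = 6/108 = 1/18.

1/18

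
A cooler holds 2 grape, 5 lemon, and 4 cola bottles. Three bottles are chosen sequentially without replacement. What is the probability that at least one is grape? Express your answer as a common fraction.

P(no grape) = 9/11 × 8/10 × 7/9 = 504/990 = 28/55.
P(at least one) = 1 − 28/55 = 27/55.

27/55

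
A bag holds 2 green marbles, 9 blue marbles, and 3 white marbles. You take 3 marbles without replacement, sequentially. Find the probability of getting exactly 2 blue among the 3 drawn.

45/91

One ordering (blue drawn first) has probability 9/14 × 8/13 × 5/12 = 360/2184 = 15/91.
There are C(3,2) = 3 such orderings, each equally likely, so P = 3 × 15/91 = 45/91.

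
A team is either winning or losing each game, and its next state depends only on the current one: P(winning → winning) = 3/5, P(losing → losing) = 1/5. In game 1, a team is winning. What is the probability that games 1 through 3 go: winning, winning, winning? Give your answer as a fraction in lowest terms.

9/25

Game 1 is given. For each transition, use the conditional probability from the current state:
P(winning | winning) = 3/5; P(winning | winning) = 3/5.
P = 3/5 × 3/5 = 9/25.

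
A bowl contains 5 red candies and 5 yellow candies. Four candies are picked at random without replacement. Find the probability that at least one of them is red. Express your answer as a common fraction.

P(no red) = 5/10 × 4/9 × 3/8 × 2/7 = 120/5040 = 1/42.
P(at least one) = 1 − 1/42 = 41/42.

41/42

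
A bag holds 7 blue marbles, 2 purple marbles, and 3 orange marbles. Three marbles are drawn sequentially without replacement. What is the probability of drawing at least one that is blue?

21/22

P(no blue) = 5/12 × 4/11 × 3/10 = 60/1320 = 1/22.
P(at least one) = 1 − 1/22 = 21/22.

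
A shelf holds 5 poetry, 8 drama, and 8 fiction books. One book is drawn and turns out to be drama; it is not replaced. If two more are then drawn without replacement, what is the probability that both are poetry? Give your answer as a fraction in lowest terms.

With the first book removed, 5 poetry remain out of 20.
P = 5/20 × 4/19 = 20/380 = 1/19.

1/19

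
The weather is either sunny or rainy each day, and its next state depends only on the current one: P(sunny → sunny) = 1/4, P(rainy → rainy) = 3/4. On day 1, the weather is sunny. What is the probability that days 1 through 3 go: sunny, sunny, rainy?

3/16

Day 1 is given. For each transition, use the conditional probability from the current state:
P(sunny | sunny) = 1/4; P(rainy | sunny) = 3/4.
P = 1/4 × 3/4 = 3/16.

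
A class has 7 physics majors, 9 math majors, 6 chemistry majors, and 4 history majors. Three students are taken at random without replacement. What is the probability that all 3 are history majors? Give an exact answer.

1/650

P(all history majors) = 4/26 × 3/25 × 2/24 = 24/15600 = 1/650.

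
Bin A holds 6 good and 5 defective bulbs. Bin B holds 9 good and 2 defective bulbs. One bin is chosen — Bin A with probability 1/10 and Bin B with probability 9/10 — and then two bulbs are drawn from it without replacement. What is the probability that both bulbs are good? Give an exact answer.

339/550

From Bin A: P(both good) = (6/11)(5/10) = 3/11.
From Bin B: P(both good) = (9/11)(8/10) = 36/55.
Total probability = (1/10)(3/11) + (9/10)(36/55) = 339/550.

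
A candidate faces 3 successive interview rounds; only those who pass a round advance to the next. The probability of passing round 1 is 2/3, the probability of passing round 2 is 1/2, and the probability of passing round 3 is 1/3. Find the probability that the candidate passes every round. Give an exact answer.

1/9

Multiplying along the chain,
P = 2/3 × 1/2 × 1/3 = 2/18 = 1/9.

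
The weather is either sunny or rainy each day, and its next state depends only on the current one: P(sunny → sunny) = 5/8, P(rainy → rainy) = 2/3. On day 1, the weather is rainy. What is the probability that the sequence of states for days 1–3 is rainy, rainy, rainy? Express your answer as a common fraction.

Day 1 is given. For each transition, use the conditional probability from the current state:
P(rainy | rainy) = 2/3; P(rainy | rainy) = 2/3.
P = 2/3 × 2/3 = 4/9.

4/9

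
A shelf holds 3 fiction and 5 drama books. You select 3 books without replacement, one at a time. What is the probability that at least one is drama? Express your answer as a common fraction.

P(no drama) = 3/8 × 2/7 × 1/6 = 6/336 = 1/56.
P(at least one) = 1 − 1/56 = 55/56.

55/56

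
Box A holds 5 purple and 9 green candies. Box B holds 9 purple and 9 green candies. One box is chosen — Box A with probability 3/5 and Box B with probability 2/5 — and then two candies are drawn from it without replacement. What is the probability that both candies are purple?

1238/7735

From Box A: P(both purple) = (5/14)(4/13) = 10/91.
From Box B: P(both purple) = (9/18)(8/17) = 4/17.
Total probability = (3/5)(10/91) + (2/5)(4/17) = 1238/7735.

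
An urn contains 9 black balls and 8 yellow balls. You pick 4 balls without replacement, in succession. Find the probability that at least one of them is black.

P(no black) = 8/17 × 7/16 × 6/15 × 5/14 = 1680/57120 = 1/34.
P(at least one) = 1 − 1/34 = 33/34.

33/34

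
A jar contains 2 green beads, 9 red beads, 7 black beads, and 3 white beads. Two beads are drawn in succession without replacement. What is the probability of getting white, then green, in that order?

1/70

Multiply the probability of each draw given the previous ones:
P = 3/21 × 2/20 = 6/420 = 1/70.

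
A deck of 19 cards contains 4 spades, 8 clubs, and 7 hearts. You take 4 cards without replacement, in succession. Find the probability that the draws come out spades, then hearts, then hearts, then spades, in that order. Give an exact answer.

Multiply the probability of each draw given the previous ones:
P = 4/19 × 7/18 × 6/17 × 3/16 = 504/93024 = 7/1292.

7/1292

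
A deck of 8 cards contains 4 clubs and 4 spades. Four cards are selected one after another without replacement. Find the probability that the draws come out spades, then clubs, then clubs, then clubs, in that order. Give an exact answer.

2/35

Chain rule:
P = 4/8 × 4/7 × 3/6 × 2/5 = 96/1680 = 2/35.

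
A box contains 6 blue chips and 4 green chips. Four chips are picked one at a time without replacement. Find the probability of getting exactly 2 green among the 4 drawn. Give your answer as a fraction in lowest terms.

3/7

One ordering (green drawn first) has probability 4/10 × 3/9 × 6/8 × 5/7 = 360/5040 = 1/14.
There are C(4,2) = 6 such orderings, each equally likely, so P = 6 × 1/14 = 3/7.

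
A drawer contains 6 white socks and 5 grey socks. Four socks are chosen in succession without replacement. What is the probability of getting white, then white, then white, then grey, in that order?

5/66

Chain rule:
P = 6/11 × 5/10 × 4/9 × 5/8 = 600/7920 = 5/66.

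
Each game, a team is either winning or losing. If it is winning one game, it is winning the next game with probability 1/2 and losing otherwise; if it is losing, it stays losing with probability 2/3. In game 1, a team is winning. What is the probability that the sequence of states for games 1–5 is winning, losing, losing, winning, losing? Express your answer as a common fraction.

Game 1 is given. For each transition, use the conditional probability from the current state:
P(losing | winning) = 1/2; P(losing | losing) = 2/3; P(winning | losing) = 1/3; P(losing | winning) = 1/2.
P = 1/2 × 2/3 × 1/3 × 1/2 = 2/36 = 1/18.

1/18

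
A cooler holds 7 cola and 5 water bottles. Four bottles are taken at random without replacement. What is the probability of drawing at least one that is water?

P(no water) = 7/12 × 6/11 × 5/10 × 4/9 = 840/11880 = 7/99.
P(at least one) = 1 − 7/99 = 92/99.

92/99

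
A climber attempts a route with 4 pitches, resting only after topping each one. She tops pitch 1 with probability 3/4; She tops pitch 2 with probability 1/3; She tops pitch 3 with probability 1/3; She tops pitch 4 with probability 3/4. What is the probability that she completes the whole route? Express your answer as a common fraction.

1/16

Each stage is reached only if all earlier stages succeed, so
P = 3/4 × 1/3 × 1/3 × 3/4 = 9/144 = 1/16.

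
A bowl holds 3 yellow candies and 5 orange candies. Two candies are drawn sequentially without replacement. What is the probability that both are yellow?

P(every draw is yellow) = 3/8 × 2/7 = 6/56 = 3/28.

3/28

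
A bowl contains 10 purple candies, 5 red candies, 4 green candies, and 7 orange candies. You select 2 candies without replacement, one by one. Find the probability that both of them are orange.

P = 7/26 × 6/25 = 42/650 = 21/325.

21/325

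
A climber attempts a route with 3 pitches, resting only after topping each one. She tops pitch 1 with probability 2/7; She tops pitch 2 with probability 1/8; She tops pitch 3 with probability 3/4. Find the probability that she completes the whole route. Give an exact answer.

Each stage is reached only if all earlier stages succeed, so
P = 2/7 × 1/8 × 3/4 = 6/224 = 3/112.

3/112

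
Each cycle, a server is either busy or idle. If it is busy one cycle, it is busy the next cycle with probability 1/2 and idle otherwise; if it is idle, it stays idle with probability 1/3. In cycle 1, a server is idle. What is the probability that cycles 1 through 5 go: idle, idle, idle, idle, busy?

2/81

Cycle 1 is given. For each transition, use the conditional probability from the current state:
P(idle | idle) = 1/3; P(idle | idle) = 1/3; P(idle | idle) = 1/3; P(busy | idle) = 2/3.
P = 1/3 × 1/3 × 1/3 × 2/3 = 2/81.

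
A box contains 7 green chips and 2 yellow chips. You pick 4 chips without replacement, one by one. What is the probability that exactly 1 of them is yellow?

One ordering (yellow drawn first) has probability 2/9 × 7/8 × 6/7 × 5/6 = 420/3024 = 5/36.
There are C(4,1) = 4 such orderings, each equally likely, so P = 4 × 5/36 = 5/9.

5/9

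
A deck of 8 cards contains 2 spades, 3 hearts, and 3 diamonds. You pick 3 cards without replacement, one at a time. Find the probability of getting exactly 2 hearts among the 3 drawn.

15/56

One ordering (hearts drawn first) has probability 3/8 × 2/7 × 5/6 = 30/336 = 5/56.
There are C(3,2) = 3 such orderings, each equally likely, so P = 3 × 5/56 = 15/56.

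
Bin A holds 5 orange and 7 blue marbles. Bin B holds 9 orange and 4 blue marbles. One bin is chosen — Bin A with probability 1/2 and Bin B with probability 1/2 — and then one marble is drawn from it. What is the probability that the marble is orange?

From Bin A: P(orange) = 5/12.
From Bin B: P(orange) = 9/13.
Total probability = (1/2)(5/12) + (1/2)(9/13) = 173/312.

173/312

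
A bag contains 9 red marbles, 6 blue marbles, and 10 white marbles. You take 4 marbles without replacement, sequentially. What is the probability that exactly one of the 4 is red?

504/1265

One ordering (red drawn first) has probability 9/25 × 16/24 × 15/23 × 14/22 = 30240/303600 = 126/1265.
There are C(4,1) = 4 such orderings, each equally likely, so P = 4 × 126/1265 = 504/1265.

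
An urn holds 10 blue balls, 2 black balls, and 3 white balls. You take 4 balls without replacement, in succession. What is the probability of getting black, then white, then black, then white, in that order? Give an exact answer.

Chain rule:
P = 2/15 × 3/14 × 1/13 × 2/12 = 12/32760 = 1/2730.

1/2730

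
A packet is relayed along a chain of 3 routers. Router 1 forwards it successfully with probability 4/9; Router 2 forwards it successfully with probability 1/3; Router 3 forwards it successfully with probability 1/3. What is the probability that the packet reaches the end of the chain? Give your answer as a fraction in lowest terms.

The events are sequential, so multiply the conditional probabilities:
P = 4/9 × 1/3 × 1/3 = 4/81.

4/81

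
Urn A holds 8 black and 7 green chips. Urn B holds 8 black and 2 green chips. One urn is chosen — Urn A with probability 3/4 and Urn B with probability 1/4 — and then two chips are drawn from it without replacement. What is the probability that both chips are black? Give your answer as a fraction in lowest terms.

From Urn A: P(both black) = (8/15)(7/14) = 4/15.
From Urn B: P(both black) = (8/10)(7/9) = 28/45.
Total probability = (3/4)(4/15) + (1/4)(28/45) = 16/45.

16/45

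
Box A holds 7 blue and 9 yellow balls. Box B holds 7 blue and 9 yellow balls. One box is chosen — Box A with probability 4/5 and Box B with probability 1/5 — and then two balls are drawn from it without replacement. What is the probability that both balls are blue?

7/40

From Box A: P(both blue) = (7/16)(6/15) = 7/40.
From Box B: P(both blue) = (7/16)(6/15) = 7/40.
Total probability = (4/5)(7/40) + (1/5)(7/40) = 7/40.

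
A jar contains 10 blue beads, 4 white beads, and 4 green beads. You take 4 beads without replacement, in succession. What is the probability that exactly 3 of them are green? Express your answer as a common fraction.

14/765

One ordering (green drawn first) has probability 4/18 × 3/17 × 2/16 × 14/15 = 336/73440 = 7/1530.
There are C(4,3) = 4 such orderings, each equally likely, so P = 4 × 7/1530 = 14/765.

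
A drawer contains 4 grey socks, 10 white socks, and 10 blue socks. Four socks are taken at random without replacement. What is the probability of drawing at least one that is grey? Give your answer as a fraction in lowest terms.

P(no grey) = 20/24 × 19/23 × 18/22 × 17/21 = 116280/255024 = 1615/3542.
P(at least one) = 1 − 1615/3542 = 1927/3542.

1927/3542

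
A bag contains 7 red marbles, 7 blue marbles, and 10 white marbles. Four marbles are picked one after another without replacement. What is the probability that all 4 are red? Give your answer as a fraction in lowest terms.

5/1518

P = 7/24 × 6/23 × 5/22 × 4/21 = 840/255024 = 5/1518.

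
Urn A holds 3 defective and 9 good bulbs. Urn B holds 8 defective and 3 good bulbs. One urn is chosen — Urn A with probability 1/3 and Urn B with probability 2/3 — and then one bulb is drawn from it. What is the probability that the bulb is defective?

From Urn A: P(defective) = 3/12.
From Urn B: P(defective) = 8/11.
Total probability = (1/3)(3/12) + (2/3)(8/11) = 25/44.

25/44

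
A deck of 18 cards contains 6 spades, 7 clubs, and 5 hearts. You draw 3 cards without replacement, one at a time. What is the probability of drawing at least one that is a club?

217/272

P(no clubs) = 11/18 × 10/17 × 9/16 = 990/4896 = 55/272.
P(at least one) = 1 − 55/272 = 217/272.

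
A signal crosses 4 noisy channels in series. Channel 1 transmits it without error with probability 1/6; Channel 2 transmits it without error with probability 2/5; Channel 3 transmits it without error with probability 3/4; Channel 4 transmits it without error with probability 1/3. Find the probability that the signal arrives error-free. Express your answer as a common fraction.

1/60

Each stage is reached only if all earlier stages succeed, so
P = 1/6 × 2/5 × 3/4 × 1/3 = 6/360 = 1/60.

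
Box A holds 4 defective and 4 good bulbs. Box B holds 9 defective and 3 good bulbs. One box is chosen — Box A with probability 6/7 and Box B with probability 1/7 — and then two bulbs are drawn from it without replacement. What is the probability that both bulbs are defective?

141/539

From Box A: P(both defective) = (4/8)(3/7) = 3/14.
From Box B: P(both defective) = (9/12)(8/11) = 6/11.
Total probability = (6/7)(3/14) + (1/7)(6/11) = 141/539.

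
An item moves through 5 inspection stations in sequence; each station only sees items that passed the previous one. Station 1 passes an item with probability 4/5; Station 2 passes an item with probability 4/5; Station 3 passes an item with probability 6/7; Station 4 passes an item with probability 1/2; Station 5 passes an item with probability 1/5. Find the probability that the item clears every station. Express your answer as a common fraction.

48/875

The events are sequential, so multiply the conditional probabilities:
P = 4/5 × 4/5 × 6/7 × 1/2 × 1/5 = 96/1750 = 48/875.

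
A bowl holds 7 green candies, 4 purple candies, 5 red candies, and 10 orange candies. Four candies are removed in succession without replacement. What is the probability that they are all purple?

P(all purple) = 4/26 × 3/25 × 2/24 × 1/23 = 24/358800 = 1/14950.

1/14950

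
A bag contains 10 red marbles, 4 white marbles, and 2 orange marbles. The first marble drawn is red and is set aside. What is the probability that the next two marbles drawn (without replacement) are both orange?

With the first marble removed, 2 orange remain out of 15.
P = 2/15 × 1/14 = 2/210 = 1/105.

1/105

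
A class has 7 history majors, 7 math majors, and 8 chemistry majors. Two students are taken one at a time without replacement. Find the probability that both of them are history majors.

1/11

P = 7/22 × 6/21 = 42/462 = 1/11.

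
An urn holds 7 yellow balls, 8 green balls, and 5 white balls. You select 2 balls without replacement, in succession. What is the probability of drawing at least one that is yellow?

P(no yellow) = 13/20 × 12/19 = 156/380 = 39/95.
P(at least one) = 1 − 39/95 = 56/95.

56/95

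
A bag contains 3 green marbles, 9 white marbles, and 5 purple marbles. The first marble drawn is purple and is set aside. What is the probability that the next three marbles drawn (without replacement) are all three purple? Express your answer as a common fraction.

With the first marble removed, 4 purple remain out of 16.
P = 4/16 × 3/15 × 2/14 = 24/3360 = 1/140.

1/140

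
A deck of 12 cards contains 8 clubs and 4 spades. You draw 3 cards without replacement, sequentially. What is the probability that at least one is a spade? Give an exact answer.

41/55

P(no spades) = 8/12 × 7/11 × 6/10 = 336/1320 = 14/55.
P(at least one) = 1 − 14/55 = 41/55.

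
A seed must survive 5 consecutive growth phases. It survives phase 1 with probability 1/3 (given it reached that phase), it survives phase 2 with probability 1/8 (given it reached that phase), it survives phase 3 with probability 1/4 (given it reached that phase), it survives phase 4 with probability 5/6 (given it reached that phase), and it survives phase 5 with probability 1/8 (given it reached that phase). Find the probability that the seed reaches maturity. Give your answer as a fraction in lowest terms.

5/4608

Multiplying along the chain,
P = 1/3 × 1/8 × 1/4 × 5/6 × 1/8 = 5/4608.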